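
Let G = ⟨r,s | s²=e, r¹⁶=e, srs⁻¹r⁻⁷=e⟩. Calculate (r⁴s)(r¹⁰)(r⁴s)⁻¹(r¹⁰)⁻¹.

[(r⁴s), (r¹⁰)] = (r⁴s)·(r¹⁰)·(r⁴s)⁻¹·(r¹⁰)⁻¹.
  (r⁴s) · (r¹⁰) = r¹⁰s
  (r¹⁰s) · (r⁴s) = r⁶
  (r⁶) · (r⁶) = r¹²

Answer: r¹²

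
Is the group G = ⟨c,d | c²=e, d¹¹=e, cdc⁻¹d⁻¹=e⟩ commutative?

Each pair of generators commutes: c·d = cd = d·c. Since the generators pairwise commute, every element of G commutes with every other, so G is abelian.

Answer: Yes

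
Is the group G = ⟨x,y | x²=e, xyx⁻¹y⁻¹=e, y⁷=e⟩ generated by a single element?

|G| = 14. The element xy has order 14 (its powers give 14 distinct elements), so ⟨xy⟩ = G and G is cyclic.

Answer: Yes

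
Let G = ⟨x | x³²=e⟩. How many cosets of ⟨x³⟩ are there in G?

First find ord(x³) by computing successive powers:
  (x³)¹ = x³, (x³)² = x⁶, (x³)³ = x⁹, (x³)⁴ = x¹², (x³)⁵ = x¹⁵, (x³)⁶ = x¹⁸, (x³)⁷ = x²¹, (x³)⁸ = x²⁴, (x³)⁹ = x²⁷, (x³)¹⁰ = x³⁰, (x³)¹¹ = x, (x³)¹² = x⁴, (x³)¹³ = x⁷, (x³)¹⁴ = x¹⁰, (x³)¹⁵ = x¹³, (x³)¹⁶ = x¹⁶, (x³)¹⁷ = x¹⁹, (x³)¹⁸ = x²², (x³)¹⁹ = x²⁵, (x³)²⁰ = x²⁸, (x³)²¹ = x³¹, (x³)²² = x², (x³)²³ = x⁵, (x³)²⁴ = x⁸, (x³)²⁵ = x¹¹, (x³)²⁶ = x¹⁴, (x³)²⁷ = x¹⁷, (x³)²⁸ = x²⁰, (x³)²⁹ = x²³, (x³)³⁰ = x²⁶, (x³)³¹ = x²⁹, (x³)³² = e.
So |⟨x³⟩| = ord(x³) = 32. With |G| = 32, by Lagrange [G : ⟨x³⟩] = 32/32 = 1.

Answer: 1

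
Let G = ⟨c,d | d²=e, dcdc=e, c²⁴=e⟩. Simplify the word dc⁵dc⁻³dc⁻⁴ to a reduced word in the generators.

Multiply left to right, reducing at each step:
  d · c⁵ = c¹⁹d
  (c¹⁹d) · d = c¹⁹
  (c¹⁹) · c⁻³ = c¹⁶
  (c¹⁶) · d = c¹⁶d
  (c¹⁶d) · c⁻⁴ = c²⁰d

Answer: c²⁰d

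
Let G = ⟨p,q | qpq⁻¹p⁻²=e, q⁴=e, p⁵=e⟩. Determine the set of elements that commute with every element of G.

An element z ∈ Z(G) iff z commutes with every generator.
For example e is central: e·p = p = p·e; e·q = q = q·e.
Whereas p ∉ Z(G) since p·q = pq ≠ p²q = q·p.
Checking each of the 20 elements this way gives Z(G) = {e}, of order 1.

Answer: {e}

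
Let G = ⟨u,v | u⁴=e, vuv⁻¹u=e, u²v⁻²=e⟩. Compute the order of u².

Compute successive powers until reaching e:
  (u²)¹ = u², (u²)² = e.
The smallest positive k with (u²)ᵏ = e is 2.

Answer: 2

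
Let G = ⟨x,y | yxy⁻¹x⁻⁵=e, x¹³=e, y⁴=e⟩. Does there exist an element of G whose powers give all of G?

Every cyclic group is abelian. But x·y = xy while y·x = x⁵y, so x·y ≠ y·x and G is not abelian. Hence G is not cyclic.

Answer: No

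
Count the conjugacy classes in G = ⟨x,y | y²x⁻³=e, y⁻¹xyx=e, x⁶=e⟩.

The conjugacy classes (representative and size) are:
  [e] (size 1), [x] (size 2), [x²] (size 2), [x³] (size 1), [xy⁻¹] (size 3), [x²y⁻¹] (size 3).
Class equation: 1 + 2 + 2 + 1 + 3 + 3 = 12 = |G|. So G has 6 conjugacy classes.

Answer: 6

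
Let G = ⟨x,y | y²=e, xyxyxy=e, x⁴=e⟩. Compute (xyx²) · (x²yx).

Compute (xyx²) · (x²yx) by multiplying left to right and reducing via the relations at each step:
  (xyx²) · x² = xy
  (xy) · y = x
  x · x = x²

Answer: x²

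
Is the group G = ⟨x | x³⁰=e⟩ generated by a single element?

|G| = 30. The element x has order 30 (its powers give 30 distinct elements), so ⟨x⟩ = G and G is cyclic.

Answer: Yes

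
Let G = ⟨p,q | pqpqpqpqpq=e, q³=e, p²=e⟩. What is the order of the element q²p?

Compute successive powers until reaching e:
  (q²p)¹ = q²p, (q²p)² = q²pq²p, (q²p)³ = pqpq, (q²p)⁴ = pq, (q²p)⁵ = e.
The smallest positive k with (q²p)ᵏ = e is 5.

Answer: 5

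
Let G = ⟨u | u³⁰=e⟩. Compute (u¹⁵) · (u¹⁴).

Compute (u¹⁵) · (u¹⁴) by multiplying left to right and reducing via the relations at each step:
  (u¹⁵) · u¹⁴ = u²⁹

Answer: u²⁹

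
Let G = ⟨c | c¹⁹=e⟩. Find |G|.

G is generated by a single element, so G is cyclic. The relator gives c¹⁹ = e and no smaller power is forced to be e, so the 19 powers {c, e, c², c³, c⁴, c⁵, c⁶, c⁷, c⁸, c⁹, c¹², c¹³, c¹¹, c¹⁰, c¹⁴, c¹⁵, c¹⁶, c¹⁷, c¹⁸} are distinct. Hence |G| = 19.

Answer: 19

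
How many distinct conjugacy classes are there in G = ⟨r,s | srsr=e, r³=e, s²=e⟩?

The conjugacy classes (representative and size) are:
  [e] (size 1), [r] (size 2), [rs] (size 3).
Class equation: 1 + 2 + 3 = 6 = |G|. So G has 3 conjugacy classes.

Answer: 3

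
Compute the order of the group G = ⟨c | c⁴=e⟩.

G is generated by a single element, so G is cyclic. The relator gives c⁴ = e and no smaller power is forced to be e, so the 4 powers {c, e, c², c³} are distinct. Hence |G| = 4.

Answer: 4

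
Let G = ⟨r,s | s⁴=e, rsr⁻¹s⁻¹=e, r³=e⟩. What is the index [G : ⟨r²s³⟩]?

First find ord(r²s³) by computing successive powers:
  (r²s³)¹ = r²s³, (r²s³)² = rs², (r²s³)³ = s, (r²s³)⁴ = r², (r²s³)⁵ = rs³, (r²s³)⁶ = s², (r²s³)⁷ = r²s, (r²s³)⁸ = r, (r²s³)⁹ = s³, (r²s³)¹⁰ = r²s², (r²s³)¹¹ = rs, (r²s³)¹² = e.
So |⟨r²s³⟩| = ord(r²s³) = 12. With |G| = 12, by Lagrange [G : ⟨r²s³⟩] = 12/12 = 1.

Answer: 1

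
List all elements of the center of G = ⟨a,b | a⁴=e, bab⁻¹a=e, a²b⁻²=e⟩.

An element z ∈ Z(G) iff z commutes with every generator.
For example a² is central: (a²)·a = a³ = a·(a²); (a²)·b = b⁻¹ = b·(a²).
Whereas a ∉ Z(G) since a·b = ab ≠ ab⁻¹ = b·a.
Checking each of the 8 elements this way gives Z(G) = {e, a²}, of order 2.

Answer: {e, a²}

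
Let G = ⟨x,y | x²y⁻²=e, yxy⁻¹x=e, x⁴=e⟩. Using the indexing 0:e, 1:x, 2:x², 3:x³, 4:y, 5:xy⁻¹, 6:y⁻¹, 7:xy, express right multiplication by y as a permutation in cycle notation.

(0 4 2 6)(1 7 3 5)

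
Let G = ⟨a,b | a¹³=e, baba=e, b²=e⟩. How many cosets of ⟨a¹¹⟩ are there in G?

First find ord(a¹¹) by computing successive powers:
  (a¹¹)¹ = a¹¹, (a¹¹)² = a⁹, (a¹¹)³ = a⁷, (a¹¹)⁴ = a⁵, (a¹¹)⁵ = a³, (a¹¹)⁶ = a, (a¹¹)⁷ = a¹², (a¹¹)⁸ = a¹⁰, (a¹¹)⁹ = a⁸, (a¹¹)¹⁰ = a⁶, (a¹¹)¹¹ = a⁴, (a¹¹)¹² = a², (a¹¹)¹³ = e.
So |⟨a¹¹⟩| = ord(a¹¹) = 13. With |G| = 26, by Lagrange [G : ⟨a¹¹⟩] = 26/13 = 2.

Answer: 2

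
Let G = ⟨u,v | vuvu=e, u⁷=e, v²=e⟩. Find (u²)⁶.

Compute successive powers of (u²), reducing at each step:
  (u²)²: (u²) · u² = u⁴
  (u²)³: (u⁴) · u² = u⁶
  (u²)⁴: (u⁶) · u² = u
  (u²)⁵: u · u² = u³
  (u²)⁶: (u³) · u² = u⁵

Answer: u⁵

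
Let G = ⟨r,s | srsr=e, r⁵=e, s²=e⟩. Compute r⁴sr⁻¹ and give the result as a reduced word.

Multiply left to right, reducing at each step:
  (r⁴) · s = r⁴s
  (r⁴s) · r⁻¹ = s

Answer: s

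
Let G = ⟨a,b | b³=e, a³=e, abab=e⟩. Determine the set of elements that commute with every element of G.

An element z ∈ Z(G) iff z commutes with every generator.
For example e is central: e·a = a = a·e; e·b = b = b·e.
Whereas a ∉ Z(G) since a·b = ab ≠ a²b² = b·a.
Checking each of the 12 elements this way gives Z(G) = {e}, of order 1.

Answer: {e}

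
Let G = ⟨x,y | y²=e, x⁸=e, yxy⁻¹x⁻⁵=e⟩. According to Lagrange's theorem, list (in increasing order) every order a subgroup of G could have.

|G| = 16 = 2⁴. By Lagrange's theorem the order of any subgroup divides 16; the divisors of 16 are 1, 2, 4, 8, 16.

Answer: 1, 2, 4, 8, 16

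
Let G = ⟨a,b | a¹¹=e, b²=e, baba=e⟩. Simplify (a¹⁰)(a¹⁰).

Compute (a¹⁰) · (a¹⁰) by multiplying left to right and reducing via the relations at each step:
  (a¹⁰) · a¹⁰ = a⁹

Answer: a⁹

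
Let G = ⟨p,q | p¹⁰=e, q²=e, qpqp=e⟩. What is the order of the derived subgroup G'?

G' = [G, G] is generated by all commutators. The generator-pair commutators are: [p, q] = p².
The subgroup they normally generate is {e, p², p⁴, p⁶, p⁸}, of order 5.
Check: |G/G'| = 20/5 = 4 is the order of the abelianisation.

Answer: 5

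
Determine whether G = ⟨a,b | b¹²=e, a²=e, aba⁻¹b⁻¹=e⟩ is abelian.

Each pair of generators commutes: a·b = ab = b·a. Since the generators pairwise commute, every element of G commutes with every other, so G is abelian.

Answer: Yes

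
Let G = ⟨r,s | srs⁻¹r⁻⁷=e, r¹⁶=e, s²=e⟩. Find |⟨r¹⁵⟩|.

|⟨r¹⁵⟩| equals the order of r¹⁵. Compute successive powers until reaching e:
  (r¹⁵)¹ = r¹⁵, (r¹⁵)² = r¹⁴, (r¹⁵)³ = r¹³, (r¹⁵)⁴ = r¹², (r¹⁵)⁵ = r¹¹, (r¹⁵)⁶ = r¹⁰, (r¹⁵)⁷ = r⁹, (r¹⁵)⁸ = r⁸, (r¹⁵)⁹ = r⁷, (r¹⁵)¹⁰ = r⁶, (r¹⁵)¹¹ = r⁵, (r¹⁵)¹² = r⁴, (r¹⁵)¹³ = r³, (r¹⁵)¹⁴ = r², (r¹⁵)¹⁵ = r, (r¹⁵)¹⁶ = e.
The smallest positive k with (r¹⁵)ᵏ = e is 16, so |⟨r¹⁵⟩| = 16.

Answer: 16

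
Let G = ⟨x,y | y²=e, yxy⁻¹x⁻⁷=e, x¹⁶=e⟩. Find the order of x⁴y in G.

Compute successive powers until reaching e:
  (x⁴y)¹ = x⁴y, (x⁴y)² = e.
The smallest positive k with (x⁴y)ᵏ = e is 2.

Answer: 2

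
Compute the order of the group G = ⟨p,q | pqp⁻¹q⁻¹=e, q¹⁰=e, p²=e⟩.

Enumerate words in the generators, reducing via the relations: the distinct elements are
  {e, p, q, pq, q², q³, q⁴, q⁵, q⁶, q⁷, q⁸, q⁹, pq², pq³, pq⁴, pq⁵, pq⁶, pq⁷, pq⁸, pq⁹}.
No further products give new elements, so |G| = 20.

Answer: 20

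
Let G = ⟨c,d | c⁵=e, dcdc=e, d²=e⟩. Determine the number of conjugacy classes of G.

The conjugacy classes (representative and size) are:
  [e] (size 1), [c] (size 2), [c²] (size 2), [d] (size 5).
Class equation: 1 + 2 + 2 + 5 = 10 = |G|. So G has 4 conjugacy classes.

Answer: 4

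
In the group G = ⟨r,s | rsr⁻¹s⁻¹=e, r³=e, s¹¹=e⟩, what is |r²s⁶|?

Compute successive powers until reaching e:
  (r²s⁶)¹ = r²s⁶, (r²s⁶)² = rs, (r²s⁶)³ = s⁷, (r²s⁶)⁴ = r²s², (r²s⁶)⁵ = rs⁸, (r²s⁶)⁶ = s³, (r²s⁶)⁷ = r²s⁹, (r²s⁶)⁸ = rs⁴, (r²s⁶)⁹ = s¹⁰, (r²s⁶)¹⁰ = r²s⁵, (r²s⁶)¹¹ = r, (r²s⁶)¹² = s⁶, (r²s⁶)¹³ = r²s, (r²s⁶)¹⁴ = rs⁷, (r²s⁶)¹⁵ = s², (r²s⁶)¹⁶ = r²s⁸, (r²s⁶)¹⁷ = rs³, (r²s⁶)¹⁸ = s⁹, (r²s⁶)¹⁹ = r²s⁴, (r²s⁶)²⁰ = rs¹⁰, (r²s⁶)²¹ = s⁵, (r²s⁶)²² = r², (r²s⁶)²³ = rs⁶, (r²s⁶)²⁴ = s, (r²s⁶)²⁵ = r²s⁷, (r²s⁶)²⁶ = rs², (r²s⁶)²⁷ = s⁸, (r²s⁶)²⁸ = r²s³, (r²s⁶)²⁹ = rs⁹, (r²s⁶)³⁰ = s⁴, (r²s⁶)³¹ = r²s¹⁰, (r²s⁶)³² = rs⁵, (r²s⁶)³³ = e.
The smallest positive k with (r²s⁶)ᵏ = e is 33.

Answer: 33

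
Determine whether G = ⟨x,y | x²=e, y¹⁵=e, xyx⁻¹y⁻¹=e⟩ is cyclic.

|G| = 30. The element xy has order 30 (its powers give 30 distinct elements), so ⟨xy⟩ = G and G is cyclic.

Answer: Yes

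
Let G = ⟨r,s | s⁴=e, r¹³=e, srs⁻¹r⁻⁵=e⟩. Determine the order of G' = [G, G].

G' = [G, G] is generated by all commutators. The generator-pair commutators are: [r, s] = r⁹.
The subgroup they normally generate is {e, r, r², r³, r⁴, r⁵, r⁶, r⁷, r⁸, r⁹, r¹⁰, r¹¹, r¹²}, of order 13.
Check: |G/G'| = 52/13 = 4 is the order of the abelianisation.

Answer: 13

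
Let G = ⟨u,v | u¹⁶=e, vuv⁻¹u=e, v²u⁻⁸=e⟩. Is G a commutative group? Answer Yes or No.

u·v = uv but v·u = u⁷v⁻¹, so u·v ≠ v·u and G is not abelian.

Answer: No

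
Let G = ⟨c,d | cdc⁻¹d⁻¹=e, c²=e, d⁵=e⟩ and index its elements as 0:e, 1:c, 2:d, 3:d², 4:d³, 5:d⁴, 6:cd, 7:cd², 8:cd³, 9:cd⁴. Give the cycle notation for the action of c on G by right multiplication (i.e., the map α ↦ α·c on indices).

(0 1)(2 6)(3 7)(4 8)(5 9)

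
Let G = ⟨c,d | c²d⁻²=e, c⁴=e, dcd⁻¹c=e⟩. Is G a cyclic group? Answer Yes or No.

Every cyclic group is abelian. But c·d = cd while d·c = cd⁻¹, so c·d ≠ d·c and G is not abelian. Hence G is not cyclic.

Answer: No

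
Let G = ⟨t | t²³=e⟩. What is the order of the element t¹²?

Compute successive powers until reaching e:
  (t¹²)¹ = t¹², (t¹²)² = t, (t¹²)³ = t¹³, (t¹²)⁴ = t², (t¹²)⁵ = t¹⁴, (t¹²)⁶ = t³, (t¹²)⁷ = t¹⁵, (t¹²)⁸ = t⁴, (t¹²)⁹ = t¹⁶, (t¹²)¹⁰ = t⁵, (t¹²)¹¹ = t¹⁷, (t¹²)¹² = t⁶, (t¹²)¹³ = t¹⁸, (t¹²)¹⁴ = t⁷, (t¹²)¹⁵ = t¹⁹, (t¹²)¹⁶ = t⁸, (t¹²)¹⁷ = t²⁰, (t¹²)¹⁸ = t⁹, (t¹²)¹⁹ = t²¹, (t¹²)²⁰ = t¹⁰, (t¹²)²¹ = t²², (t¹²)²² = t¹¹, (t¹²)²³ = e.
The smallest positive k with (t¹²)ᵏ = e is 23.

Answer: 23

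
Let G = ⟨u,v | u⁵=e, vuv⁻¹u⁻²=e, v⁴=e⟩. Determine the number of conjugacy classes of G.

The conjugacy classes (representative and size) are:
  [e] (size 1), [u⁴] (size 4), [u²v] (size 5), [v²] (size 5), [u³v³] (size 5).
Class equation: 1 + 4 + 5 + 5 + 5 = 20 = |G|. So G has 5 conjugacy classes.

Answer: 5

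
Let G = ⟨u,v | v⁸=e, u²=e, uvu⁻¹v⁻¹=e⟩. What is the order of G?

Enumerate words in the generators, reducing via the relations: the distinct elements are
  {e, u, v, uv, v², v³, v⁴, v⁵, v⁶, v⁷, uv², uv³, uv⁴, uv⁵, uv⁶, uv⁷}.
No further products give new elements, so |G| = 16.

Answer: 16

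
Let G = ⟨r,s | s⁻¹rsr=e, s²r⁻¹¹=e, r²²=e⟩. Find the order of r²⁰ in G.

Compute successive powers until reaching e:
  (r²⁰)¹ = r²⁰, (r²⁰)² = r¹⁸, (r²⁰)³ = r¹⁶, (r²⁰)⁴ = r¹⁴, (r²⁰)⁵ = r¹², (r²⁰)⁶ = r¹⁰, (r²⁰)⁷ = r⁸, (r²⁰)⁸ = r⁶, (r²⁰)⁹ = r⁴, (r²⁰)¹⁰ = r², (r²⁰)¹¹ = e.
The smallest positive k with (r²⁰)ᵏ = e is 11.

Answer: 11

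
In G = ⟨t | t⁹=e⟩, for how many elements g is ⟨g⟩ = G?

G is cyclic of order 9. An element generates G iff its order is 9, and a cyclic group of order 9 has exactly φ(9) = 6 such elements.

Answer: 6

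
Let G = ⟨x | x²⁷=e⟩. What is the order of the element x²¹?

Compute successive powers until reaching e:
  (x²¹)¹ = x²¹, (x²¹)² = x¹⁵, (x²¹)³ = x⁹, (x²¹)⁴ = x³, (x²¹)⁵ = x²⁴, (x²¹)⁶ = x¹⁸, (x²¹)⁷ = x¹², (x²¹)⁸ = x⁶, (x²¹)⁹ = e.
The smallest positive k with (x²¹)ᵏ = e is 9.

Answer: 9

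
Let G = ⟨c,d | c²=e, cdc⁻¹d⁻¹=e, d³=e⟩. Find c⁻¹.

The order of c is 2 (smallest k with cᵏ = e), so c⁻¹ = c¹ = c.
Check: c · c → c · c = e, giving e as required.

Answer: c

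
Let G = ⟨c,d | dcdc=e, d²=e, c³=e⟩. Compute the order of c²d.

Compute successive powers until reaching e:
  (c²d)¹ = c²d, (c²d)² = e.
The smallest positive k with (c²d)ᵏ = e is 2.

Answer: 2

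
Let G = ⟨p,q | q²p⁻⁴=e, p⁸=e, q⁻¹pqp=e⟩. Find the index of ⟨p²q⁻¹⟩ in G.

First find ord(p²q⁻¹) by computing successive powers:
  (p²q⁻¹)¹ = p²q⁻¹, (p²q⁻¹)² = p⁴, (p²q⁻¹)³ = p²q, (p²q⁻¹)⁴ = e.
So |⟨p²q⁻¹⟩| = ord(p²q⁻¹) = 4. With |G| = 16, by Lagrange [G : ⟨p²q⁻¹⟩] = 16/4 = 4.

Answer: 4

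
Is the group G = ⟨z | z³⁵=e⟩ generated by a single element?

|G| = 35. The element z has order 35 (its powers give 35 distinct elements), so ⟨z⟩ = G and G is cyclic.

Answer: Yes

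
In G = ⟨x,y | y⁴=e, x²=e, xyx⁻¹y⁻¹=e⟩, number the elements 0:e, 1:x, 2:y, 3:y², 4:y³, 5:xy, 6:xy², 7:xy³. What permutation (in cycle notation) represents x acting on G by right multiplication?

(0 1)(2 5)(3 6)(4 7)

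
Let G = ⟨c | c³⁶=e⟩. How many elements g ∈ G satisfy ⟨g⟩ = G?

G is cyclic of order 36. An element generates G iff its order is 36, and a cyclic group of order 36 has exactly φ(36) = 12 such elements.

Answer: 12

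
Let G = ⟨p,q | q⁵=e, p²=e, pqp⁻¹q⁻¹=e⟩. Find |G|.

Enumerate words in the generators, reducing via the relations: the distinct elements are
  {e, p, q, pq, q², q³, q⁴, pq², pq³, pq⁴}.
No further products give new elements, so |G| = 10.

Answer: 10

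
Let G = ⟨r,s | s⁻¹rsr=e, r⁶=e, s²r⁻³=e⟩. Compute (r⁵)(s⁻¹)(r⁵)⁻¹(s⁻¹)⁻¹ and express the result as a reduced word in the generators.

[(r⁵), (s⁻¹)] = (r⁵)·(s⁻¹)·(r⁵)⁻¹·(s⁻¹)⁻¹.
  (r⁵) · (s⁻¹) = r²s
  (r²s) · r = rs
  (rs) · s = r⁴

Answer: r⁴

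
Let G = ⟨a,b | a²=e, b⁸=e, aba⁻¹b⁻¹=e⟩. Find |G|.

Enumerate words in the generators, reducing via the relations: the distinct elements are
  {a, b, e, ab, b², b³, b⁴, b⁵, b⁶, b⁷, ab², ab³, ab⁴, ab⁵, ab⁶, ab⁷}.
No further products give new elements, so |G| = 16.

Answer: 16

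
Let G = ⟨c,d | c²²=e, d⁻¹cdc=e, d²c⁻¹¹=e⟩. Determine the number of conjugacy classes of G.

The conjugacy classes (representative and size) are:
  [e] (size 1), [c²¹] (size 2), [c²] (size 2), [c³] (size 2), [c¹⁸] (size 2), [c¹⁷] (size 2), [c⁶] (size 2), [c⁷] (size 2), [c⁸] (size 2), [c¹³] (size 2), [c¹²] (size 2), [c¹¹] (size 1), [c¹⁰d] (size 11), [c⁷d] (size 11).
Class equation: 1 + 2 + 2 + 2 + 2 + 2 + 2 + 2 + 2 + 2 + 2 + 1 + 11 + 11 = 44 = |G|. So G has 14 conjugacy classes.

Answer: 14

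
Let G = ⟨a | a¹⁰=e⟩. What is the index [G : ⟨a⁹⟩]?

First find ord(a⁹) by computing successive powers:
  (a⁹)¹ = a⁹, (a⁹)² = a⁸, (a⁹)³ = a⁷, (a⁹)⁴ = a⁶, (a⁹)⁵ = a⁵, (a⁹)⁶ = a⁴, (a⁹)⁷ = a³, (a⁹)⁸ = a², (a⁹)⁹ = a, (a⁹)¹⁰ = e.
So |⟨a⁹⟩| = ord(a⁹) = 10. With |G| = 10, by Lagrange [G : ⟨a⁹⟩] = 10/10 = 1.

Answer: 1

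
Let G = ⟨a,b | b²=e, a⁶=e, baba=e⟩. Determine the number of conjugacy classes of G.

The conjugacy classes (representative and size) are:
  [e] (size 1), [a⁵] (size 2), [a⁴] (size 2), [a³] (size 1), [b] (size 3), [a³b] (size 3).
Class equation: 1 + 2 + 2 + 1 + 3 + 3 = 12 = |G|. So G has 6 conjugacy classes.

Answer: 6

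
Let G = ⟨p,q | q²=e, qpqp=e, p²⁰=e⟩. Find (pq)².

Compute successive powers of (pq), reducing at each step:
  (pq)²: (pq) · p = q;   q · q = e

Answer: e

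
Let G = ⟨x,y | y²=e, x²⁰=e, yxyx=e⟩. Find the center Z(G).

An element z ∈ Z(G) iff z commutes with every generator.
For example x¹⁰ is central: (x¹⁰)·x = x¹¹ = x·(x¹⁰); (x¹⁰)·y = x¹⁰y = y·(x¹⁰).
Whereas x ∉ Z(G) since x·y = xy ≠ x¹⁹y = y·x.
Checking each of the 40 elements this way gives Z(G) = {e, x¹⁰}, of order 2.

Answer: {e, x¹⁰}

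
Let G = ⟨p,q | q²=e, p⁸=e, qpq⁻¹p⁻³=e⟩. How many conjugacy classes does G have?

The conjugacy classes (representative and size) are:
  [e] (size 1), [p³] (size 2), [p²] (size 2), [p⁴] (size 1), [p⁵] (size 2), [p⁴q] (size 4), [pq] (size 4).
Class equation: 1 + 2 + 2 + 1 + 2 + 4 + 4 = 16 = |G|. So G has 7 conjugacy classes.

Answer: 7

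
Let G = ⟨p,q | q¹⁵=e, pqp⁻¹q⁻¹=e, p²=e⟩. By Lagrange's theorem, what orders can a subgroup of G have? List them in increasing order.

|G| = 30 = 2 · 3 · 5. By Lagrange's theorem the order of any subgroup divides 30; the divisors of 30 are 1, 2, 3, 5, 6, 10, 15, 30.

Answer: 1, 2, 3, 5, 6, 10, 15, 30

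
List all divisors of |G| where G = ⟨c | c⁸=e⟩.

|G| = 8 = 2³. By Lagrange's theorem the order of any subgroup divides 8; the divisors of 8 are 1, 2, 4, 8.

Answer: 1, 2, 4, 8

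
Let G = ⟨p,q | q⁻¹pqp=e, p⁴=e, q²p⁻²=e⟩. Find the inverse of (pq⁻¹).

The order of (pq⁻¹) is 4 (smallest k with (pq⁻¹)ᵏ = e), so (pq⁻¹)⁻¹ = (pq⁻¹)³ = pq.
Check: (pq⁻¹) · (pq) → (pq⁻¹) · p = q⁻¹;   (q⁻¹) · q = e, giving e as required.

Answer: pq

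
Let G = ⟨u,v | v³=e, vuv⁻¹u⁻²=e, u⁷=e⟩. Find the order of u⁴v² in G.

Compute successive powers until reaching e:
  (u⁴v²)¹ = u⁴v², (u⁴v²)² = u⁶v, (u⁴v²)³ = e.
The smallest positive k with (u⁴v²)ᵏ = e is 3.

Answer: 3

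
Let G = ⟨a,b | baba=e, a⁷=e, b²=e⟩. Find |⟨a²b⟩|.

|⟨a²b⟩| equals the order of a²b. Compute successive powers until reaching e:
  (a²b)¹ = a²b, (a²b)² = e.
The smallest positive k with (a²b)ᵏ = e is 2, so |⟨a²b⟩| = 2.

Answer: 2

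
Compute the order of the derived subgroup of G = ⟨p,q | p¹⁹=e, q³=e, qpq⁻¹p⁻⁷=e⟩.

G' = [G, G] is generated by all commutators. The generator-pair commutators are: [p, q] = p¹³.
The subgroup they normally generate is {e, p, p², p³, p⁴, p⁵, p⁶, p⁷, p⁸, p⁹, p¹⁰, p¹¹, p¹², p¹³, p¹⁴, p¹⁵, p¹⁶, p¹⁷, p¹⁸}, of order 19.
Check: |G/G'| = 57/19 = 3 is the order of the abelianisation.

Answer: 19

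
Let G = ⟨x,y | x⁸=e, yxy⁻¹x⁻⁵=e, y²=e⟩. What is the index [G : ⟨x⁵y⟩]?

First find ord(x⁵y) by computing successive powers:
  (x⁵y)¹ = x⁵y, (x⁵y)² = x⁶, (x⁵y)³ = x³y, (x⁵y)⁴ = x⁴, (x⁵y)⁵ = xy, (x⁵y)⁶ = x², (x⁵y)⁷ = x⁷y, (x⁵y)⁸ = e.
So |⟨x⁵y⟩| = ord(x⁵y) = 8. With |G| = 16, by Lagrange [G : ⟨x⁵y⟩] = 16/8 = 2.

Answer: 2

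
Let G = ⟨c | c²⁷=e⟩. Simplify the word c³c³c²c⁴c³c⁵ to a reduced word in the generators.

Multiply left to right, reducing at each step:
  (c³) · c³ = c⁶
  (c⁶) · c² = c⁸
  (c⁸) · c⁴ = c¹²
  (c¹²) · c³ = c¹⁵
  (c¹⁵) · c⁵ = c²⁰

Answer: c²⁰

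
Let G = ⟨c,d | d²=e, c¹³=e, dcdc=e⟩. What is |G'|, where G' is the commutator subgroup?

G' = [G, G] is generated by all commutators. The generator-pair commutators are: [c, d] = c².
The subgroup they normally generate is {e, c, c², c³, c⁴, c⁵, c⁶, c⁷, c⁸, c⁹, c¹⁰, c¹¹, c¹²}, of order 13.
Check: |G/G'| = 26/13 = 2 is the order of the abelianisation.

Answer: 13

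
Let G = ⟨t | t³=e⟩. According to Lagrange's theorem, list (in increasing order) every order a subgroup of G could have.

|G| = 3 = 3. By Lagrange's theorem the order of any subgroup divides 3; the divisors of 3 are 1, 3.

Answer: 1, 3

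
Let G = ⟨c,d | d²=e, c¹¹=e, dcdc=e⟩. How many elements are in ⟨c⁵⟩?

|⟨c⁵⟩| equals the order of c⁵. Compute successive powers until reaching e:
  (c⁵)¹ = c⁵, (c⁵)² = c¹⁰, (c⁵)³ = c⁴, (c⁵)⁴ = c⁹, (c⁵)⁵ = c³, (c⁵)⁶ = c⁸, (c⁵)⁷ = c², (c⁵)⁸ = c⁷, (c⁵)⁹ = c, (c⁵)¹⁰ = c⁶, (c⁵)¹¹ = e.
The smallest positive k with (c⁵)ᵏ = e is 11, so |⟨c⁵⟩| = 11.

Answer: 11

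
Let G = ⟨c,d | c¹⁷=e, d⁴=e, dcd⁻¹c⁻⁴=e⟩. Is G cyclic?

Every cyclic group is abelian. But c·d = cd while d·c = c⁴d, so c·d ≠ d·c and G is not abelian. Hence G is not cyclic.

Answer: No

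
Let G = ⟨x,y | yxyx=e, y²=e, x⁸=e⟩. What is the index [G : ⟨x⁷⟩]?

First find ord(x⁷) by computing successive powers:
  (x⁷)¹ = x⁷, (x⁷)² = x⁶, (x⁷)³ = x⁵, (x⁷)⁴ = x⁴, (x⁷)⁵ = x³, (x⁷)⁶ = x², (x⁷)⁷ = x, (x⁷)⁸ = e.
So |⟨x⁷⟩| = ord(x⁷) = 8. With |G| = 16, by Lagrange [G : ⟨x⁷⟩] = 16/8 = 2.

Answer: 2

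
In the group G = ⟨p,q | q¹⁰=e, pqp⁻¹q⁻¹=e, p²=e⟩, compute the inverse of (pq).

The order of (pq) is 10 (smallest k with (pq)ᵏ = e), so (pq)⁻¹ = (pq)⁹ = pq⁹.
Check: (pq) · (pq⁹) → (pq) · p = q;   q · q⁹ = e, giving e as required.

Answer: pq⁹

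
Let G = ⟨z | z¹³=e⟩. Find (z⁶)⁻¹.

The order of (z⁶) is 13 (smallest k with (z⁶)ᵏ = e), so (z⁶)⁻¹ = (z⁶)¹² = z⁷.
Check: (z⁶) · (z⁷) → (z⁶) · z⁷ = e, giving e as required.

Answer: z⁷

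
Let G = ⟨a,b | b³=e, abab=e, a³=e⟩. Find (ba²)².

Compute successive powers of (ba²), reducing at each step:
  (ba²)²: (ba²) · b = ab²a;   (ab²a) · a² = ab²

Answer: ab²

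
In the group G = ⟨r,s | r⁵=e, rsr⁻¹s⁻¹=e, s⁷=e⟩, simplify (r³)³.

Compute successive powers of (r³), reducing at each step:
  (r³)²: (r³) · r³ = r
  (r³)³: r · r³ = r⁴

Answer: r⁴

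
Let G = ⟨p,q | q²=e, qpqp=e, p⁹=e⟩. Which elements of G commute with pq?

⟨pq⟩ ⊆ C_G(pq) since powers of pq commute with pq; so |C_G(pq)| ≥ |⟨pq⟩| = 2.
By orbit–stabilizer, |C_G(pq)| = |G| / |conj. class of pq| = 18 / 9 = 2.
The 2 elements commuting with pq are {e, pq}.

Answer: {e, pq}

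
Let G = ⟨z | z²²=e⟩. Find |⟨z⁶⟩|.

|⟨z⁶⟩| equals the order of z⁶. Compute successive powers until reaching e:
  (z⁶)¹ = z⁶, (z⁶)² = z¹², (z⁶)³ = z¹⁸, (z⁶)⁴ = z², (z⁶)⁵ = z⁸, (z⁶)⁶ = z¹⁴, (z⁶)⁷ = z²⁰, (z⁶)⁸ = z⁴, (z⁶)⁹ = z¹⁰, (z⁶)¹⁰ = z¹⁶, (z⁶)¹¹ = e.
The smallest positive k with (z⁶)ᵏ = e is 11, so |⟨z⁶⟩| = 11.

Answer: 11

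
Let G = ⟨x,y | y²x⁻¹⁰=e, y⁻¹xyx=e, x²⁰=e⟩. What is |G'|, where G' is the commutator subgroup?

G' = [G, G] is generated by all commutators. The generator-pair commutators are: [x, y] = x².
The subgroup they normally generate is {e, x², x⁴, x⁶, x⁸, x¹⁰, x¹², x¹⁴, x¹⁶, x¹⁸}, of order 10.
Check: |G/G'| = 40/10 = 4 is the order of the abelianisation.

Answer: 10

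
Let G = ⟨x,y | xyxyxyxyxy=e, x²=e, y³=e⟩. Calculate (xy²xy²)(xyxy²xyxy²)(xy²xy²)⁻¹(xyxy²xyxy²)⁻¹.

[(xy²xy²), (xyxy²xyxy²)] = (xy²xy²)·(xyxy²xyxy²)·(xy²xy²)⁻¹·(xyxy²xyxy²)⁻¹.
  (xy²xy²) · (xyxy²xyxy²) = y²xyxy²xyx
  (y²xyxy²xyx) · (yxyx) = yxy²xy
  (yxy²xy) · (yxy²xyxy²x) = xyxy

Answer: xyxy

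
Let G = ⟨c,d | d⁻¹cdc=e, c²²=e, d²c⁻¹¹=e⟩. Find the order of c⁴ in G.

Compute successive powers until reaching e:
  (c⁴)¹ = c⁴, (c⁴)² = c⁸, (c⁴)³ = c¹², (c⁴)⁴ = c¹⁶, (c⁴)⁵ = c²⁰, (c⁴)⁶ = c², (c⁴)⁷ = c⁶, (c⁴)⁸ = c¹⁰, (c⁴)⁹ = c¹⁴, (c⁴)¹⁰ = c¹⁸, (c⁴)¹¹ = e.
The smallest positive k with (c⁴)ᵏ = e is 11.

Answer: 11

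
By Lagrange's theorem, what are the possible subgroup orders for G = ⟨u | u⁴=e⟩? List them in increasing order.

|G| = 4 = 2². By Lagrange's theorem the order of any subgroup divides 4; the divisors of 4 are 1, 2, 4.

Answer: 1, 2, 4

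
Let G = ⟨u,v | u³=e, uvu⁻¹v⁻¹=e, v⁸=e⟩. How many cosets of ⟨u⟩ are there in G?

First find ord(u) by computing successive powers:
  u¹ = u, u² = u², u³ = e.
So |⟨u⟩| = ord(u) = 3. With |G| = 24, by Lagrange [G : ⟨u⟩] = 24/3 = 8.

Answer: 8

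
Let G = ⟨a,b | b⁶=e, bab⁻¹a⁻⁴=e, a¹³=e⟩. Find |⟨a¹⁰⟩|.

|⟨a¹⁰⟩| equals the order of a¹⁰. Compute successive powers until reaching e:
  (a¹⁰)¹ = a¹⁰, (a¹⁰)² = a⁷, (a¹⁰)³ = a⁴, (a¹⁰)⁴ = a, (a¹⁰)⁵ = a¹¹, (a¹⁰)⁶ = a⁸, (a¹⁰)⁷ = a⁵, (a¹⁰)⁸ = a², (a¹⁰)⁹ = a¹², (a¹⁰)¹⁰ = a⁹, (a¹⁰)¹¹ = a⁶, (a¹⁰)¹² = a³, (a¹⁰)¹³ = e.
The smallest positive k with (a¹⁰)ᵏ = e is 13, so |⟨a¹⁰⟩| = 13.

Answer: 13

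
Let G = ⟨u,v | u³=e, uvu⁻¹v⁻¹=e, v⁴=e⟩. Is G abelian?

Each pair of generators commutes: u·v = uv = v·u. Since the generators pairwise commute, every element of G commutes with every other, so G is abelian.

Answer: Yes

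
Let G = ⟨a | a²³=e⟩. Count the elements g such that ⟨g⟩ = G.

G is cyclic of order 23. An element generates G iff its order is 23, and a cyclic group of order 23 has exactly φ(23) = 22 such elements.

Answer: 22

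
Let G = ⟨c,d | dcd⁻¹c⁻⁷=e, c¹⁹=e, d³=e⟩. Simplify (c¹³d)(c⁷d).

Compute (c¹³d) · (c⁷d) by multiplying left to right and reducing via the relations at each step:
  (c¹³d) · c⁷ = c⁵d
  (c⁵d) · d = c⁵d²

Answer: c⁵d²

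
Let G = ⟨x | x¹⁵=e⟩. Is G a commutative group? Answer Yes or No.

G has a single generator, so G is cyclic and hence abelian.

Answer: Yes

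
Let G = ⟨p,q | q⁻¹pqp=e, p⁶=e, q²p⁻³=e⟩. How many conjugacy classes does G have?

The conjugacy classes (representative and size) are:
  [e] (size 1), [p] (size 2), [p²] (size 2), [p³] (size 1), [pq⁻¹] (size 3), [p²q⁻¹] (size 3).
Class equation: 1 + 2 + 2 + 1 + 3 + 3 = 12 = |G|. So G has 6 conjugacy classes.

Answer: 6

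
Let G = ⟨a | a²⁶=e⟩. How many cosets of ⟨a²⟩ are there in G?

First find ord(a²) by computing successive powers:
  (a²)¹ = a², (a²)² = a⁴, (a²)³ = a⁶, (a²)⁴ = a⁸, (a²)⁵ = a¹⁰, (a²)⁶ = a¹², (a²)⁷ = a¹⁴, (a²)⁸ = a¹⁶, (a²)⁹ = a¹⁸, (a²)¹⁰ = a²⁰, (a²)¹¹ = a²², (a²)¹² = a²⁴, (a²)¹³ = e.
So |⟨a²⟩| = ord(a²) = 13. With |G| = 26, by Lagrange [G : ⟨a²⟩] = 26/13 = 2.

Answer: 2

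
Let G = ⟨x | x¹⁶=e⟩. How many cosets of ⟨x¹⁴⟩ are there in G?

First find ord(x¹⁴) by computing successive powers:
  (x¹⁴)¹ = x¹⁴, (x¹⁴)² = x¹², (x¹⁴)³ = x¹⁰, (x¹⁴)⁴ = x⁸, (x¹⁴)⁵ = x⁶, (x¹⁴)⁶ = x⁴, (x¹⁴)⁷ = x², (x¹⁴)⁸ = e.
So |⟨x¹⁴⟩| = ord(x¹⁴) = 8. With |G| = 16, by Lagrange [G : ⟨x¹⁴⟩] = 16/8 = 2.

Answer: 2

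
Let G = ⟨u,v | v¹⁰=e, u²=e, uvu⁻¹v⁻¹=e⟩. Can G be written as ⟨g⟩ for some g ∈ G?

|G| = 20, but the maximum element order in G is 10 < 20. No single element generates all of G, so G is not cyclic.

Answer: No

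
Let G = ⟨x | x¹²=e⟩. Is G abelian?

G has a single generator, so G is cyclic and hence abelian.

Answer: Yes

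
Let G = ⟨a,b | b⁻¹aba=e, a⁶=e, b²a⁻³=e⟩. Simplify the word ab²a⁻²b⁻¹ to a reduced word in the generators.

Multiply left to right, reducing at each step:
  a · b² = a⁴
  (a⁴) · a⁻² = a²
  (a²) · b⁻¹ = a²b⁻¹

Answer: a²b⁻¹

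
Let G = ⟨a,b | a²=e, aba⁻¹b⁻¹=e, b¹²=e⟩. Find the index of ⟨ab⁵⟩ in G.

First find ord(ab⁵) by computing successive powers:
  (ab⁵)¹ = ab⁵, (ab⁵)² = b¹⁰, (ab⁵)³ = ab³, (ab⁵)⁴ = b⁸, (ab⁵)⁵ = ab, (ab⁵)⁶ = b⁶, (ab⁵)⁷ = ab¹¹, (ab⁵)⁸ = b⁴, (ab⁵)⁹ = ab⁹, (ab⁵)¹⁰ = b², (ab⁵)¹¹ = ab⁷, (ab⁵)¹² = e.
So |⟨ab⁵⟩| = ord(ab⁵) = 12. With |G| = 24, by Lagrange [G : ⟨ab⁵⟩] = 24/12 = 2.

Answer: 2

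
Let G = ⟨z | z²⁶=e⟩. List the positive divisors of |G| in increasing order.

|G| = 26 = 2 · 13. By Lagrange's theorem the order of any subgroup divides 26; the divisors of 26 are 1, 2, 13, 26.

Answer: 1, 2, 13, 26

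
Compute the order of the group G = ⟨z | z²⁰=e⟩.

G is generated by a single element, so G is cyclic. The relator gives z²⁰ = e and no smaller power is forced to be e, so the 20 powers {e, z, z², z³, z⁴, z⁵, z⁶, z⁷, z⁸, z⁹, z¹², z¹³, z¹¹, z¹⁰, z¹⁴, z¹⁵, z¹⁶, z¹⁷, z¹⁸, z¹⁹} are distinct. Hence |G| = 20.

Answer: 20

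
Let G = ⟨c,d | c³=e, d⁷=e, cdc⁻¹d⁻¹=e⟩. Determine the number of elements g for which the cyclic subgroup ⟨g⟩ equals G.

G is cyclic of order 21. An element generates G iff its order is 21, and a cyclic group of order 21 has exactly φ(21) = 12 such elements.

Answer: 12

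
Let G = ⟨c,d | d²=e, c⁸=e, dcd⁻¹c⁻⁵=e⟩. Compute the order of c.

Compute successive powers until reaching e:
  c¹ = c, c² = c², c³ = c³, c⁴ = c⁴, c⁵ = c⁵, c⁶ = c⁶, c⁷ = c⁷, c⁸ = e.
The smallest positive k with cᵏ = e is 8.

Answer: 8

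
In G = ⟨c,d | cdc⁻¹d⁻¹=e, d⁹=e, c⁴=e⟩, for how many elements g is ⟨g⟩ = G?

G is cyclic of order 36. An element generates G iff its order is 36, and a cyclic group of order 36 has exactly φ(36) = 12 such elements.

Answer: 12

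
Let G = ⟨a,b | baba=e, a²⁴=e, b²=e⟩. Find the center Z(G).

An element z ∈ Z(G) iff z commutes with every generator.
For example a¹² is central: (a¹²)·a = a¹³ = a·(a¹²); (a¹²)·b = a¹²b = b·(a¹²).
Whereas a ∉ Z(G) since a·b = ab ≠ a²³b = b·a.
Checking each of the 48 elements this way gives Z(G) = {e, a¹²}, of order 2.

Answer: {e, a¹²}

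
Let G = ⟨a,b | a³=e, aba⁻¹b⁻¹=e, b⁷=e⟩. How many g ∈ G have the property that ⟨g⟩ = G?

G is cyclic of order 21. An element generates G iff its order is 21, and a cyclic group of order 21 has exactly φ(21) = 12 such elements.

Answer: 12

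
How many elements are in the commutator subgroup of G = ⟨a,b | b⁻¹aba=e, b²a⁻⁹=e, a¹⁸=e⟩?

G' = [G, G] is generated by all commutators. The generator-pair commutators are: [a, b] = a².
The subgroup they normally generate is {e, a², a⁴, a⁶, a⁸, a¹⁰, a¹², a¹⁴, a¹⁶}, of order 9.
Check: |G/G'| = 36/9 = 4 is the order of the abelianisation.

Answer: 9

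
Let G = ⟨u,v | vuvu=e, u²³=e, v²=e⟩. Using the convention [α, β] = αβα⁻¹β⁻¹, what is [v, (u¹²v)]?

[v, (u¹²v)] = v·(u¹²v)·v⁻¹·(u¹²v)⁻¹.
  v · (u¹²v) = u¹¹
  (u¹¹) · v = u¹¹v
  (u¹¹v) · (u¹²v) = u²²

Answer: u²²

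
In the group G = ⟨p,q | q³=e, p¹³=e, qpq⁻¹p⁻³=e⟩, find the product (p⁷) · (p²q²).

Compute (p⁷) · (p²q²) by multiplying left to right and reducing via the relations at each step:
  (p⁷) · p² = p⁹
  (p⁹) · q² = p⁹q²

Answer: p⁹q²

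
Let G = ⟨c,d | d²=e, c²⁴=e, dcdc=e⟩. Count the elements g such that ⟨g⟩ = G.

⟨g⟩ = G would require ord(g) = |G| = 48, but the maximum element order in G is 24 < 48. So G is not cyclic and no single element generates it: the count is 0.

Answer: 0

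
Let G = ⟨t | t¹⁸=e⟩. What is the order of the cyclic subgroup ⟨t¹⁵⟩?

|⟨t¹⁵⟩| equals the order of t¹⁵. Compute successive powers until reaching e:
  (t¹⁵)¹ = t¹⁵, (t¹⁵)² = t¹², (t¹⁵)³ = t⁹, (t¹⁵)⁴ = t⁶, (t¹⁵)⁵ = t³, (t¹⁵)⁶ = e.
The smallest positive k with (t¹⁵)ᵏ = e is 6, so |⟨t¹⁵⟩| = 6.

Answer: 6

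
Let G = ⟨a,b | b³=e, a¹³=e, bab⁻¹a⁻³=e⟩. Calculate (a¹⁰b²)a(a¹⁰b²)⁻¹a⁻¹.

[(a¹⁰b²), a] = (a¹⁰b²)·a·(a¹⁰b²)⁻¹·a⁻¹.
  (a¹⁰b²) · a = a⁶b²
  (a⁶b²) · (a⁹b) = a⁹
  (a⁹) · (a¹²) = a⁸

Answer: a⁸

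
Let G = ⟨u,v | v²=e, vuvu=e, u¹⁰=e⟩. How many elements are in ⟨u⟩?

|⟨u⟩| equals the order of u. Compute successive powers until reaching e:
  u¹ = u, u² = u², u³ = u³, u⁴ = u⁴, u⁵ = u⁵, u⁶ = u⁶, u⁷ = u⁷, u⁸ = u⁸, u⁹ = u⁹, u¹⁰ = e.
The smallest positive k with uᵏ = e is 10, so |⟨u⟩| = 10.

Answer: 10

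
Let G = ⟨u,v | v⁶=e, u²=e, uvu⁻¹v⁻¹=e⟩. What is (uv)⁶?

Compute successive powers of (uv), reducing at each step:
  (uv)²: (uv) · u = v;   v · v = v²
  (uv)³: (v²) · u = uv²;   (uv²) · v = uv³
  (uv)⁴: (uv³) · u = v³;   (v³) · v = v⁴
  (uv)⁵: (v⁴) · u = uv⁴;   (uv⁴) · v = uv⁵
  (uv)⁶: (uv⁵) · u = v⁵;   (v⁵) · v = e

Answer: e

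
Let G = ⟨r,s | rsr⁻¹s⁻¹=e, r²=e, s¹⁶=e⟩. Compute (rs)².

Compute successive powers of (rs), reducing at each step:
  (rs)²: (rs) · r = s;   s · s = s²

Answer: s²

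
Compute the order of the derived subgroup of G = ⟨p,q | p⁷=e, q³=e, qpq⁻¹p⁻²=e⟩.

G' = [G, G] is generated by all commutators. The generator-pair commutators are: [p, q] = p⁶.
The subgroup they normally generate is {e, p, p², p³, p⁴, p⁵, p⁶}, of order 7.
Check: |G/G'| = 21/7 = 3 is the order of the abelianisation.

Answer: 7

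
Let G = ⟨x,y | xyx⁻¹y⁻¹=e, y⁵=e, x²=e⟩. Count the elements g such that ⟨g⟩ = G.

G is cyclic of order 10. An element generates G iff its order is 10, and a cyclic group of order 10 has exactly φ(10) = 4 such elements.

Answer: 4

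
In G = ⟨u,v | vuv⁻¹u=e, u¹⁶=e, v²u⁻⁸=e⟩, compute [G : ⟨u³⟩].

First find ord(u³) by computing successive powers:
  (u³)¹ = u³, (u³)² = u⁶, (u³)³ = u⁹, (u³)⁴ = u¹², (u³)⁵ = u¹⁵, (u³)⁶ = u², (u³)⁷ = u⁵, (u³)⁸ = u⁸, (u³)⁹ = u¹¹, (u³)¹⁰ = u¹⁴, (u³)¹¹ = u, (u³)¹² = u⁴, (u³)¹³ = u⁷, (u³)¹⁴ = u¹⁰, (u³)¹⁵ = u¹³, (u³)¹⁶ = e.
So |⟨u³⟩| = ord(u³) = 16. With |G| = 32, by Lagrange [G : ⟨u³⟩] = 32/16 = 2.

Answer: 2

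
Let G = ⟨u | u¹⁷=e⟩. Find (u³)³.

Compute successive powers of (u³), reducing at each step:
  (u³)²: (u³) · u³ = u⁶
  (u³)³: (u⁶) · u³ = u⁹

Answer: u⁹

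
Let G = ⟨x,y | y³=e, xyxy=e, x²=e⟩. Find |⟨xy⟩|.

|⟨xy⟩| equals the order of xy. Compute successive powers until reaching e:
  (xy)¹ = xy, (xy)² = e.
The smallest positive k with (xy)ᵏ = e is 2, so |⟨xy⟩| = 2.

Answer: 2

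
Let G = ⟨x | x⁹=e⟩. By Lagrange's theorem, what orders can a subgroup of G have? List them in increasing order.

|G| = 9 = 3². By Lagrange's theorem the order of any subgroup divides 9; the divisors of 9 are 1, 3, 9.

Answer: 1, 3, 9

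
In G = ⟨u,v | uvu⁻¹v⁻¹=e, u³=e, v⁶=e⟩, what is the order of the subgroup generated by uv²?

|⟨uv²⟩| equals the order of uv². Compute successive powers until reaching e:
  (uv²)¹ = uv², (uv²)² = u²v⁴, (uv²)³ = e.
The smallest positive k with (uv²)ᵏ = e is 3, so |⟨uv²⟩| = 3.

Answer: 3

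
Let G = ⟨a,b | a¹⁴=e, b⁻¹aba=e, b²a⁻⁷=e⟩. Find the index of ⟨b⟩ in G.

First find ord(b) by computing successive powers:
  b¹ = b, b² = a⁷, b³ = b⁻¹, b⁴ = e.
So |⟨b⟩| = ord(b) = 4. With |G| = 28, by Lagrange [G : ⟨b⟩] = 28/4 = 7.

Answer: 7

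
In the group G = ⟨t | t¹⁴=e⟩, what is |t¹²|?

Compute successive powers until reaching e:
  (t¹²)¹ = t¹², (t¹²)² = t¹⁰, (t¹²)³ = t⁸, (t¹²)⁴ = t⁶, (t¹²)⁵ = t⁴, (t¹²)⁶ = t², (t¹²)⁷ = e.
The smallest positive k with (t¹²)ᵏ = e is 7.

Answer: 7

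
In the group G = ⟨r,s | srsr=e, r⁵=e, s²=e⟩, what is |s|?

Compute successive powers until reaching e:
  s¹ = s, s² = e.
The smallest positive k with sᵏ = e is 2.

Answer: 2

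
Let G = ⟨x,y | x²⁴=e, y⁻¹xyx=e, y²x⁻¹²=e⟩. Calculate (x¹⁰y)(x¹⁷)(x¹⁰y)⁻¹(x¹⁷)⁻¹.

[(x¹⁰y), (x¹⁷)] = (x¹⁰y)·(x¹⁷)·(x¹⁰y)⁻¹·(x¹⁷)⁻¹.
  (x¹⁰y) · (x¹⁷) = x⁵y⁻¹
  (x⁵y⁻¹) · (x¹⁰y⁻¹) = x⁷
  (x⁷) · (x⁷) = x¹⁴

Answer: x¹⁴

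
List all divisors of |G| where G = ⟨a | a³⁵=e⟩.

|G| = 35 = 5 · 7. By Lagrange's theorem the order of any subgroup divides 35; the divisors of 35 are 1, 5, 7, 35.

Answer: 1, 5, 7, 35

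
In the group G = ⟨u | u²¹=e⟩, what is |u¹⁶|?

Compute successive powers until reaching e:
  (u¹⁶)¹ = u¹⁶, (u¹⁶)² = u¹¹, (u¹⁶)³ = u⁶, (u¹⁶)⁴ = u, (u¹⁶)⁵ = u¹⁷, (u¹⁶)⁶ = u¹², (u¹⁶)⁷ = u⁷, (u¹⁶)⁸ = u², (u¹⁶)⁹ = u¹⁸, (u¹⁶)¹⁰ = u¹³, (u¹⁶)¹¹ = u⁸, (u¹⁶)¹² = u³, (u¹⁶)¹³ = u¹⁹, (u¹⁶)¹⁴ = u¹⁴, (u¹⁶)¹⁵ = u⁹, (u¹⁶)¹⁶ = u⁴, (u¹⁶)¹⁷ = u²⁰, (u¹⁶)¹⁸ = u¹⁵, (u¹⁶)¹⁹ = u¹⁰, (u¹⁶)²⁰ = u⁵, (u¹⁶)²¹ = e.
The smallest positive k with (u¹⁶)ᵏ = e is 21.

Answer: 21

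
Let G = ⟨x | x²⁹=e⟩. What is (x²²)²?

Compute successive powers of (x²²), reducing at each step:
  (x²²)²: (x²²) · x²² = x¹⁵

Answer: x¹⁵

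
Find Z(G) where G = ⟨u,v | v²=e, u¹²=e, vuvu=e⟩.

An element z ∈ Z(G) iff z commutes with every generator.
For example u⁶ is central: (u⁶)·u = u⁷ = u·(u⁶); (u⁶)·v = u⁶v = v·(u⁶).
Whereas u ∉ Z(G) since u·v = uv ≠ u¹¹v = v·u.
Checking each of the 24 elements this way gives Z(G) = {e, u⁶}, of order 2.

Answer: {e, u⁶}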